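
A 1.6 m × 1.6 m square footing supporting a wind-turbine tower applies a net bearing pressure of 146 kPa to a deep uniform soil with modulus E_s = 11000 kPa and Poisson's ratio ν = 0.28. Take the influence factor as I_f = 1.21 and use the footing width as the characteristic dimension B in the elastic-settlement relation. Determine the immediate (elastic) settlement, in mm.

Immediate (elastic) settlement: S_e = q·B·(1−ν²)/E_s · I_f.
S_e = 146 × 1.6 × (1 − 0.28²) / 11000 × 1.21
    = 146 × 1.6 × 0.9216 / 11000 × 1.21
    = 0.02368 m = 23.68 mm

S_e ≈ 23.7 mm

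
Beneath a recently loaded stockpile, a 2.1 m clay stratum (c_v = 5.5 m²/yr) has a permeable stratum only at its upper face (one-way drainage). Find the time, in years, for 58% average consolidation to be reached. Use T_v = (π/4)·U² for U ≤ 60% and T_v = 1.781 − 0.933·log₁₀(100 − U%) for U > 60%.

t ≈ 0.212 years

Drainage path length: H_d = H = 2.1 m (single drainage).
U ≤ 60%: T_v = (π/4)·U² = (π/4)×0.58² = 0.26421.
t = T_v·H_d²/c_v = 0.26421×2.1²/5.5 = 0.2118 years.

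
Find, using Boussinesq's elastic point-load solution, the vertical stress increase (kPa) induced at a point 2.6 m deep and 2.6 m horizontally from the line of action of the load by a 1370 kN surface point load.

Boussinesq vertical stress below a point load on an elastic half-space:
Δσ_z = 3P/(2πz²) · [1 + (r/z)²]^(−5/2)
r/z = 2.6/2.6 = 1; [1+(r/z)²]^(−5/2) = 0.17678.
Δσ_z = 3×1370/(2π×2.6²) × 0.17678 = 96.764 × 0.17678 = 17.11 kPa

Δσ_z ≈ 17.1 kPa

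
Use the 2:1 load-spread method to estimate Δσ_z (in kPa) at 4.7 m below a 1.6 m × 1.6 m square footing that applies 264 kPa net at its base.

By the 2:1 method the load spreads at 1 horizontal : 2 vertical, so at depth z the loaded area has grown by z in each plan dimension:
Δσ = qBL/((B+z)(L+z)) = 264×1.6×1.6/((1.6+4.7)(1.6+4.7)) = 17.028 kPa

Δσ_z ≈ 17 kPa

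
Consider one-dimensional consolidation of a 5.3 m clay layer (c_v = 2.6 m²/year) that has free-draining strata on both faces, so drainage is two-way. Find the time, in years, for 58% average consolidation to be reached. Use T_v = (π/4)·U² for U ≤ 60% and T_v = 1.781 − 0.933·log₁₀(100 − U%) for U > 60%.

t ≈ 0.714 years

Drainage path length: H_d = H/2 = 2.65 m (double drainage).
U ≤ 60%: T_v = (π/4)·U² = (π/4)×0.58² = 0.26421.
t = T_v·H_d²/c_v = 0.26421×2.65²/2.6 = 0.7136 years.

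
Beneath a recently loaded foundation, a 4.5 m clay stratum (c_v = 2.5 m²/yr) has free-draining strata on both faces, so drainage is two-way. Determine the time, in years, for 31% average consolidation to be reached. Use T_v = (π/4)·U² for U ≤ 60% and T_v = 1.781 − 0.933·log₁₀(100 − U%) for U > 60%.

t ≈ 0.153 years

Drainage path length: H_d = H/2 = 2.25 m (double drainage).
U ≤ 60%: T_v = (π/4)·U² = (π/4)×0.31² = 0.075477.
t = T_v·H_d²/c_v = 0.075477×2.25²/2.5 = 0.1528 years.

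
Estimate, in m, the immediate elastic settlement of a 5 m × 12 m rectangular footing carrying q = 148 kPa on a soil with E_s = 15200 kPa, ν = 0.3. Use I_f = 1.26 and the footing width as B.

S_e ≈ 0.0558 m

Immediate (elastic) settlement: S_e = q·B·(1−ν²)/E_s · I_f.
S_e = 148 × 5 × (1 − 0.3²) / 15200 × 1.26
    = 148 × 5 × 0.91 / 15200 × 1.26
    = 0.05582 m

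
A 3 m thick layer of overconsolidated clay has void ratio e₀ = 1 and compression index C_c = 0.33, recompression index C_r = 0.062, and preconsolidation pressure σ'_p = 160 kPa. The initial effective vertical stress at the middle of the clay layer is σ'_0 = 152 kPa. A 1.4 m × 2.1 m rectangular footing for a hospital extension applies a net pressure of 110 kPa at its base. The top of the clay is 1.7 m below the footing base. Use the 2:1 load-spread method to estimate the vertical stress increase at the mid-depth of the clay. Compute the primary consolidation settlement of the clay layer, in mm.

S_c ≈ 9.03 mm

Mid-depth of clay below the footing base: z = 1.7 + 3/2 = 3.2 m.
Stress increase at mid-clay by the 2:1 spreading method:
Δσ = qBL/((B+z)(L+z)) = 110×1.4×2.1/((1.4+3.2)(2.1+3.2)) = 13.265 kPa
Final effective stress: σ'_f = 152 + 13.265 = 165.26 kPa.
σ'_f = 165.26 > σ'_p = 160 kPa, so the stress path crosses the preconsolidation pressure — recompression up to σ'_p, then virgin compression beyond:
S_c = H/(1+e₀)·[C_r·log₁₀(σ'_p/σ'_0) + C_c·log₁₀(σ'_f/σ'_p)]
    = 3/2 × [0.062×log₁₀(160/152) + 0.33×log₁₀(165.26/160)]
    = 1.5 × [0.0013811 + 0.0046358] = 0.009025 m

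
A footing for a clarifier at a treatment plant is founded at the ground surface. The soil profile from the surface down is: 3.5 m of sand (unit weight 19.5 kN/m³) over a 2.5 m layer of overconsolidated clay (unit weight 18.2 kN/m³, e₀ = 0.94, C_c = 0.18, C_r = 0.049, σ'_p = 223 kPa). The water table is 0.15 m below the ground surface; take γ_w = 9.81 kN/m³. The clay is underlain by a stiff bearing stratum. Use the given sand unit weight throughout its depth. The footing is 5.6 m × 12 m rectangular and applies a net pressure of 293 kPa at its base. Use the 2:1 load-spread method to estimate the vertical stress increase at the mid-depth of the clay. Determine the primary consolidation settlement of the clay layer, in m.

S_c ≈ 0.0342 m

Mid-depth of clay below the ground surface: z = 3.5 + 2.5/2 = 4.75 m.
Total vertical stress at mid-clay: σ_v = 19.5×3.5 + 18.2×1.25 = 91 kPa.
Pore pressure: u = 9.81×(4.75 − 0.15) = 45.126 kPa.
Initial effective stress: σ'_0 = σ_v − u = 91 − 45.126 = 45.874 kPa.
Stress increase at mid-clay by the 2:1 spreading method:
Δσ = qBL/((B+z)(L+z)) = 293×5.6×12/((5.6+4.75)(12+4.75)) = 113.57 kPa
Final effective stress: σ'_f = 45.874 + 113.57 = 159.44 kPa.
σ'_f = 159.44 ≤ σ'_p = 223 kPa, so the clay remains overconsolidated and only the recompression index applies:
S_c = C_r·H/(1+e₀)·log₁₀(σ'_f/σ'_0) = 0.049×2.5/1.94×log₁₀(159.44/45.874)
    = 0.063146 × 0.54103 = 0.03416 m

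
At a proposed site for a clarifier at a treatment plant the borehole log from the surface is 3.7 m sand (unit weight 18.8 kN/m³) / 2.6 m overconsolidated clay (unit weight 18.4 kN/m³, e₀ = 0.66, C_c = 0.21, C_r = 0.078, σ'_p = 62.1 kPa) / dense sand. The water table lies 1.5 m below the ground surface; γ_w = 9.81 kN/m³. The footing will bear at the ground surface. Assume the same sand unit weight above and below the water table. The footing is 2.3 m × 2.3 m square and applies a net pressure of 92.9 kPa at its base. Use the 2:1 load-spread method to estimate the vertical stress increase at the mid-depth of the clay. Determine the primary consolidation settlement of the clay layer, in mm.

Mid-depth of clay below the ground surface: z = 3.7 + 2.6/2 = 5 m.
Total vertical stress at mid-clay: σ_v = 18.8×3.7 + 18.4×1.3 = 93.48 kPa.
Pore pressure: u = 9.81×(5 − 1.5) = 34.335 kPa.
Initial effective stress: σ'_0 = σ_v − u = 93.48 − 34.335 = 59.145 kPa.
Stress increase at mid-clay by the 2:1 spreading method:
Δσ = qBL/((B+z)(L+z)) = 92.9×2.3×2.3/((2.3+5)(2.3+5)) = 9.222 kPa
Final effective stress: σ'_f = 59.145 + 9.222 = 68.367 kPa.
σ'_f = 68.367 > σ'_p = 62.1 kPa, so the stress path crosses the preconsolidation pressure — recompression up to σ'_p, then virgin compression beyond:
S_c = H/(1+e₀)·[C_r·log₁₀(σ'_p/σ'_0) + C_c·log₁₀(σ'_f/σ'_p)]
    = 2.6/1.66 × [0.078×log₁₀(62.1/59.145) + 0.21×log₁₀(68.367/62.1)]
    = 1.5663 × [0.0016515 + 0.0087685] = 0.01632 m

S_c ≈ 16.3 mm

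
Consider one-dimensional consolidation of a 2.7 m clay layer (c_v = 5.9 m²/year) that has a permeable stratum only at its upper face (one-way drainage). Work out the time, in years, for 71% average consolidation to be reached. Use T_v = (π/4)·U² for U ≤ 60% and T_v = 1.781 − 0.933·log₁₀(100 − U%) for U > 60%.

Drainage path length: H_d = H = 2.7 m (single drainage).
U > 60%: T_v = 1.781 − 0.933·log₁₀(100 − 71) = 0.41658.
t = T_v·H_d²/c_v = 0.41658×2.7²/5.9 = 0.5147 years.

t ≈ 0.515 years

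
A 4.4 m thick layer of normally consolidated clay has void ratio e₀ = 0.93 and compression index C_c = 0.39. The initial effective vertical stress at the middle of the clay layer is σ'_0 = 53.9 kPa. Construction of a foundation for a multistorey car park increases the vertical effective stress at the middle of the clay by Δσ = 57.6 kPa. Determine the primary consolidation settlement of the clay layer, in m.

S_c ≈ 0.281 m

Final effective stress: σ'_f = σ'_0 + Δσ = 53.9 + 57.6 = 111.5 kPa.
Normally consolidated clay, so the full stress increment lies on the virgin compression line:
S_c = C_c·H/(1+e₀)·log₁₀(σ'_f/σ'_0) = 0.39×4.4/(1+0.93)×log₁₀(111.5/53.9)
    = 0.88912 × 0.31569 = 0.2807 m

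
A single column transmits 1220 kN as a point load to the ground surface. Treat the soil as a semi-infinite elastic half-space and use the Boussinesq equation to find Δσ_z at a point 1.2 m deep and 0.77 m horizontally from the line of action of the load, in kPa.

Boussinesq vertical stress below a point load on an elastic half-space:
Δσ_z = 3P/(2πz²) · [1 + (r/z)²]^(−5/2)
r/z = 0.77/1.2 = 0.64167; [1+(r/z)²]^(−5/2) = 0.4223.
Δσ_z = 3×1220/(2π×1.2²) × 0.4223 = 404.52 × 0.4223 = 170.8 kPa

Δσ_z ≈ 171 kPa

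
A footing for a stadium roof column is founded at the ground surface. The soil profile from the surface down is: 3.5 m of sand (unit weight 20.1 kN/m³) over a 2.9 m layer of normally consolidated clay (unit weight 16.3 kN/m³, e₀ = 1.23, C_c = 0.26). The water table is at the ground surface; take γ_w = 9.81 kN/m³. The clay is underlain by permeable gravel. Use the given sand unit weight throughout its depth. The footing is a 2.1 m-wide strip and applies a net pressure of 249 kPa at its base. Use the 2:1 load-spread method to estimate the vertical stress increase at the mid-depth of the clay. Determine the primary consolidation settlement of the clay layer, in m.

S_c ≈ 0.142 m

Mid-depth of clay below the ground surface: z = 3.5 + 2.9/2 = 4.95 m.
Total vertical stress at mid-clay: σ_v = 20.1×3.5 + 16.3×1.45 = 93.985 kPa.
Pore pressure: u = 9.81×(4.95 − 0) = 48.56 kPa.
Initial effective stress: σ'_0 = σ_v − u = 93.985 − 48.56 = 45.425 kPa.
Stress increase at mid-clay by the 2:1 spreading method:
Δσ = qB/(B+z) = 249×2.1/(2.1+4.95) = 74.17 kPa
Final effective stress: σ'_f = σ'_0 + Δσ = 45.425 + 74.17 = 119.59 kPa.
Normally consolidated clay, so the full stress increment lies on the virgin compression line:
S_c = C_c·H/(1+e₀)·log₁₀(σ'_f/σ'_0) = 0.26×2.9/(1+1.23)×log₁₀(119.59/45.425)
    = 0.33812 × 0.4204 = 0.1421 m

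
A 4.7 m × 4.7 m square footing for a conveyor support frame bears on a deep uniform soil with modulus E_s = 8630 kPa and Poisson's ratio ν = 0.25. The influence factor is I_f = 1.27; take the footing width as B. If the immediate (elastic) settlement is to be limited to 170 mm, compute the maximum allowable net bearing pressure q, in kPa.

q ≈ 262 kPa

S_e = q·B·(1−ν²)/E_s · I_f  ⇒  q = S_e·E_s / (B·(1−ν²)·I_f).
q = 0.17 × 8630 / (4.7 × 0.9375 × 1.27) = 262.2 kPa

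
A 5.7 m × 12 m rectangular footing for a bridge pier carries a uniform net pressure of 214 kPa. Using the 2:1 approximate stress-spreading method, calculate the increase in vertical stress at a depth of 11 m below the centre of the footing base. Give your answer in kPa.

Δσ_z ≈ 38.1 kPa

By the 2:1 method the load spreads at 1 horizontal : 2 vertical, so at depth z the loaded area has grown by z in each plan dimension:
Δσ = qBL/((B+z)(L+z)) = 214×5.7×12/((5.7+11)(12+11)) = 38.109 kPa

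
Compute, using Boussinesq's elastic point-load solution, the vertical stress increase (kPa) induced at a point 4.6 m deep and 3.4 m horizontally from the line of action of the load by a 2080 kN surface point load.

Boussinesq vertical stress below a point load on an elastic half-space:
Δσ_z = 3P/(2πz²) · [1 + (r/z)²]^(−5/2)
r/z = 3.4/4.6 = 0.73913; [1+(r/z)²]^(−5/2) = 0.33632.
Δσ_z = 3×2080/(2π×4.6²) × 0.33632 = 46.934 × 0.33632 = 15.78 kPa

Δσ_z ≈ 15.8 kPa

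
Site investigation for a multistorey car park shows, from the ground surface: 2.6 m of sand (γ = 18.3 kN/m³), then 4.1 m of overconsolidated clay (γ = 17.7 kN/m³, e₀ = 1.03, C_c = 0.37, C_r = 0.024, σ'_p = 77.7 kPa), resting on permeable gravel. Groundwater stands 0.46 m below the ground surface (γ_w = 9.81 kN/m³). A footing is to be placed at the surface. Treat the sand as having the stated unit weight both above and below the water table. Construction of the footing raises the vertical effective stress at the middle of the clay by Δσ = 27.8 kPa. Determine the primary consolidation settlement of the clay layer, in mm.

S_c ≈ 10.5 mm

Mid-depth of clay below the ground surface: z = 2.6 + 4.1/2 = 4.65 m.
Total vertical stress at mid-clay: σ_v = 18.3×2.6 + 17.7×2.05 = 83.865 kPa.
Pore pressure: u = 9.81×(4.65 − 0.46) = 41.104 kPa.
Initial effective stress: σ'_0 = σ_v − u = 83.865 − 41.104 = 42.761 kPa.
Final effective stress: σ'_f = 42.761 + 27.8 = 70.561 kPa.
σ'_f = 70.561 ≤ σ'_p = 77.7 kPa, so the clay remains overconsolidated and only the recompression index applies:
S_c = C_r·H/(1+e₀)·log₁₀(σ'_f/σ'_0) = 0.024×4.1/2.03×log₁₀(70.561/42.761)
    = 0.048473 × 0.21752 = 0.01054 m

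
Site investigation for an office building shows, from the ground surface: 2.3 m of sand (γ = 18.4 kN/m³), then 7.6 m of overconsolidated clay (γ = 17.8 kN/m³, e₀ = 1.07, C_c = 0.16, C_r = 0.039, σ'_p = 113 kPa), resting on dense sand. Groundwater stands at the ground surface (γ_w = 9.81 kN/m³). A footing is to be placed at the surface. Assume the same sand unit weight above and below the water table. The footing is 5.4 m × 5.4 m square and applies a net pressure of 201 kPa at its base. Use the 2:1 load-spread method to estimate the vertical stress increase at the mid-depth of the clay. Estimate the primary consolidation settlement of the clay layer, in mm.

Mid-depth of clay below the ground surface: z = 2.3 + 7.6/2 = 6.1 m.
Total vertical stress at mid-clay: σ_v = 18.4×2.3 + 17.8×3.8 = 109.96 kPa.
Pore pressure: u = 9.81×(6.1 − 0) = 59.841 kPa.
Initial effective stress: σ'_0 = σ_v − u = 109.96 − 59.841 = 50.119 kPa.
Stress increase at mid-clay by the 2:1 spreading method:
Δσ = qBL/((B+z)(L+z)) = 201×5.4×5.4/((5.4+6.1)(5.4+6.1)) = 44.319 kPa
Final effective stress: σ'_f = 50.119 + 44.319 = 94.438 kPa.
σ'_f = 94.438 ≤ σ'_p = 113 kPa, so the clay remains overconsolidated and only the recompression index applies:
S_c = C_r·H/(1+e₀)·log₁₀(σ'_f/σ'_0) = 0.039×7.6/2.07×log₁₀(94.438/50.119)
    = 0.14319 × 0.27514 = 0.0394 m

S_c ≈ 39.4 mm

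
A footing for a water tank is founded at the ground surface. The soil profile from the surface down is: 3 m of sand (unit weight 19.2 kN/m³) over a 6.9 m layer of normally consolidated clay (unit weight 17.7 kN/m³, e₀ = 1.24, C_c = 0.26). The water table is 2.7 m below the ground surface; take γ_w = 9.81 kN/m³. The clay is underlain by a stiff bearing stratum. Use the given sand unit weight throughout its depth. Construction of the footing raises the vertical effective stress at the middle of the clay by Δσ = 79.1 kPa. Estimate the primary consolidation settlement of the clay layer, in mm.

Mid-depth of clay below the ground surface: z = 3 + 6.9/2 = 6.45 m.
Total vertical stress at mid-clay: σ_v = 19.2×3 + 17.7×3.45 = 118.66 kPa.
Pore pressure: u = 9.81×(6.45 − 2.7) = 36.788 kPa.
Initial effective stress: σ'_0 = σ_v − u = 118.66 − 36.788 = 81.872 kPa.
Final effective stress: σ'_f = σ'_0 + Δσ = 81.872 + 79.1 = 160.97 kPa.
Normally consolidated clay, so the full stress increment lies on the virgin compression line:
S_c = C_c·H/(1+e₀)·log₁₀(σ'_f/σ'_0) = 0.26×6.9/(1+1.24)×log₁₀(160.97/81.872)
    = 0.80089 × 0.29361 = 0.2351 m

S_c ≈ 235 mm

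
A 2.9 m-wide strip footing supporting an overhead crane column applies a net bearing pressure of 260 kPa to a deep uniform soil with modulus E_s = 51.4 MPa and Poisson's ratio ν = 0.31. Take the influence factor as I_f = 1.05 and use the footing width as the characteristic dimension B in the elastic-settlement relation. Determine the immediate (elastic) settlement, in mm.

Immediate (elastic) settlement: S_e = q·B·(1−ν²)/E_s · I_f.
E_s = 51.4 MPa = 51400 kPa.
S_e = 260 × 2.9 × (1 − 0.31²) / 51400 × 1.05
    = 260 × 2.9 × 0.9039 / 51400 × 1.05
    = 0.01392 m = 13.92 mm

S_e ≈ 13.9 mm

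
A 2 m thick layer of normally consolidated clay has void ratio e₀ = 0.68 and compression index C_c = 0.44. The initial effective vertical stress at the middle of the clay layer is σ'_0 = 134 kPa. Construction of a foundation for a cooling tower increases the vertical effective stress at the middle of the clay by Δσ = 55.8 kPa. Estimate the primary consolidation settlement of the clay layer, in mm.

S_c ≈ 79.2 mm

Final effective stress: σ'_f = σ'_0 + Δσ = 134 + 55.8 = 189.8 kPa.
Normally consolidated clay, so the full stress increment lies on the virgin compression line:
S_c = C_c·H/(1+e₀)·log₁₀(σ'_f/σ'_0) = 0.44×2/(1+0.68)×log₁₀(189.8/134)
    = 0.52381 × 0.15119 = 0.07919 m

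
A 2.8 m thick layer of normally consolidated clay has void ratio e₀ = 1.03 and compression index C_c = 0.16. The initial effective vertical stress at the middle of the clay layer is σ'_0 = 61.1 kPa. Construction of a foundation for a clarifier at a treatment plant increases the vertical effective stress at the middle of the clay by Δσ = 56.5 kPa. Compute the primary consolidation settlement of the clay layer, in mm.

S_c ≈ 62.8 mm

Final effective stress: σ'_f = σ'_0 + Δσ = 61.1 + 56.5 = 117.6 kPa.
Normally consolidated clay, so the full stress increment lies on the virgin compression line:
S_c = C_c·H/(1+e₀)·log₁₀(σ'_f/σ'_0) = 0.16×2.8/(1+1.03)×log₁₀(117.6/61.1)
    = 0.22069 × 0.28437 = 0.06276 m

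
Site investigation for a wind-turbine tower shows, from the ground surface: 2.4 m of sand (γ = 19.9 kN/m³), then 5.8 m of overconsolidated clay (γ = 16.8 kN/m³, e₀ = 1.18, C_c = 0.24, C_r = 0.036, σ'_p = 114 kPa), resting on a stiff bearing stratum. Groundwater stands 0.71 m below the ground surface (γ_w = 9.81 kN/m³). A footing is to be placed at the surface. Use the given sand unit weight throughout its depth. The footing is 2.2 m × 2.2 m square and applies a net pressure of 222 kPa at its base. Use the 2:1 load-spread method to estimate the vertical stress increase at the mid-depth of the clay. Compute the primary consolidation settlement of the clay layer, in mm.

Mid-depth of clay below the ground surface: z = 2.4 + 5.8/2 = 5.3 m.
Total vertical stress at mid-clay: σ_v = 19.9×2.4 + 16.8×2.9 = 96.48 kPa.
Pore pressure: u = 9.81×(5.3 − 0.71) = 45.028 kPa.
Initial effective stress: σ'_0 = σ_v − u = 96.48 − 45.028 = 51.452 kPa.
Stress increase at mid-clay by the 2:1 spreading method:
Δσ = qBL/((B+z)(L+z)) = 222×2.2×2.2/((2.2+5.3)(2.2+5.3)) = 19.102 kPa
Final effective stress: σ'_f = 51.452 + 19.102 = 70.554 kPa.
σ'_f = 70.554 ≤ σ'_p = 114 kPa, so the clay remains overconsolidated and only the recompression index applies:
S_c = C_r·H/(1+e₀)·log₁₀(σ'_f/σ'_0) = 0.036×5.8/2.18×log₁₀(70.554/51.452)
    = 0.095782 × 0.13712 = 0.01313 m

S_c ≈ 13.1 mm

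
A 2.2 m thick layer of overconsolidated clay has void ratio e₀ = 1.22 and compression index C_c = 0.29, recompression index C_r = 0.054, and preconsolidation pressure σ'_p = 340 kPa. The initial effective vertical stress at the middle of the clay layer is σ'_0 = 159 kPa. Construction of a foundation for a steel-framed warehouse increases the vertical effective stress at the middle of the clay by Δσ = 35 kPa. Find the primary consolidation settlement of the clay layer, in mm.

Final effective stress: σ'_f = 159 + 35 = 194 kPa.
σ'_f = 194 ≤ σ'_p = 340 kPa, so the clay remains overconsolidated and only the recompression index applies:
S_c = C_r·H/(1+e₀)·log₁₀(σ'_f/σ'_0) = 0.054×2.2/2.22×log₁₀(194/159)
    = 0.053513 × 0.086405 = 0.004624 m

S_c ≈ 4.62 mm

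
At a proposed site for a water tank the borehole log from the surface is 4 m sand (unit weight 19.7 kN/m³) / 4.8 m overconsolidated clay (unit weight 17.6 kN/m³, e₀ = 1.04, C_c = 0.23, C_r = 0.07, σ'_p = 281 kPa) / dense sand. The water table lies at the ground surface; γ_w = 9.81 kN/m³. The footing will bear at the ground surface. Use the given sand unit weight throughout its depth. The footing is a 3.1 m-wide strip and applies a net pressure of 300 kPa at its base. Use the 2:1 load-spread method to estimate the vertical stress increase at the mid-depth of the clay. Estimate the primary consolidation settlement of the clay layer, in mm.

Mid-depth of clay below the ground surface: z = 4 + 4.8/2 = 6.4 m.
Total vertical stress at mid-clay: σ_v = 19.7×4 + 17.6×2.4 = 121.04 kPa.
Pore pressure: u = 9.81×(6.4 − 0) = 62.784 kPa.
Initial effective stress: σ'_0 = σ_v − u = 121.04 − 62.784 = 58.256 kPa.
Stress increase at mid-clay by the 2:1 spreading method:
Δσ = qB/(B+z) = 300×3.1/(3.1+6.4) = 97.895 kPa
Final effective stress: σ'_f = 58.256 + 97.895 = 156.15 kPa.
σ'_f = 156.15 ≤ σ'_p = 281 kPa, so the clay remains overconsolidated and only the recompression index applies:
S_c = C_r·H/(1+e₀)·log₁₀(σ'_f/σ'_0) = 0.07×4.8/2.04×log₁₀(156.15/58.256)
    = 0.1647 × 0.4282 = 0.07053 m

S_c ≈ 70.5 mm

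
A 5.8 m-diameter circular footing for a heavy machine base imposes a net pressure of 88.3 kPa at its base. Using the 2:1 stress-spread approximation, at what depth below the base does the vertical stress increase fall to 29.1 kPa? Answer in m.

2:1 spreading — at depth z the loaded area has grown by z in each plan dimension:
qD²/(D+z)² = Δσ_z ⇒ z = D(√(q/Δσ_z) − 1) = 5.8×(√(88.3/29.1) − 1) = 4.303 m

z ≈ 4.3 m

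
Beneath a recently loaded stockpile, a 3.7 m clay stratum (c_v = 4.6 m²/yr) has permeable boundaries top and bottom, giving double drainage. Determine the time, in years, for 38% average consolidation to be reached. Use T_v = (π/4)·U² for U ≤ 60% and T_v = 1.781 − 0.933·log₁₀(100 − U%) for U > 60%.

t ≈ 0.0844 years

Drainage path length: H_d = H/2 = 1.85 m (double drainage).
U ≤ 60%: T_v = (π/4)·U² = (π/4)×0.38² = 0.11341.
t = T_v·H_d²/c_v = 0.11341×1.85²/4.6 = 0.08438 years.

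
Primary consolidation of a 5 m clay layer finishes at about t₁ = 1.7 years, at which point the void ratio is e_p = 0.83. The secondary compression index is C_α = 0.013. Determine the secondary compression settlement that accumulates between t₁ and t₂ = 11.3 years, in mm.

Secondary compression: S_s = C_α·H/(1+e_p)·log₁₀(t₂/t₁)
S_s = 0.013×5/(1+0.83)×log₁₀(11.3/1.7)
    = 0.03552 × 0.8226 = 0.02922 m

S_s ≈ 29.2 mm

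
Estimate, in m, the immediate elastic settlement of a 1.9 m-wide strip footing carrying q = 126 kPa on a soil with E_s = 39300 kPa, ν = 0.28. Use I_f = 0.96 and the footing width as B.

S_e ≈ 0.00539 m

Immediate (elastic) settlement: S_e = q·B·(1−ν²)/E_s · I_f.
S_e = 126 × 1.9 × (1 − 0.28²) / 39300 × 0.96
    = 126 × 1.9 × 0.9216 / 39300 × 0.96
    = 0.005389 m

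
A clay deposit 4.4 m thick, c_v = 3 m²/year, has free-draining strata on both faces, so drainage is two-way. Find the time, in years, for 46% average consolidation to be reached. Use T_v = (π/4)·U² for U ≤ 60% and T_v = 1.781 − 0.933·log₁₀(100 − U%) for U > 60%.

Drainage path length: H_d = H/2 = 2.2 m (double drainage).
U ≤ 60%: T_v = (π/4)·U² = (π/4)×0.46² = 0.16619.
t = T_v·H_d²/c_v = 0.16619×2.2²/3 = 0.2681 years.

t ≈ 0.268 years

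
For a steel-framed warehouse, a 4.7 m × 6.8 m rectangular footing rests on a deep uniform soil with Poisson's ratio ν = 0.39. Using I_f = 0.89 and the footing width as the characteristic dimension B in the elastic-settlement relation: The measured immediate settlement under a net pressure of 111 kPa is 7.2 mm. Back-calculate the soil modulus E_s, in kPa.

S_e = q·B·(1−ν²)/E_s · I_f  ⇒  E_s = q·B·(1−ν²)·I_f / S_e.
E_s = 111 × 4.7 × 0.8479 × 0.89 / 0.0072 = 54680 kPa

E_s ≈ 54700 kPa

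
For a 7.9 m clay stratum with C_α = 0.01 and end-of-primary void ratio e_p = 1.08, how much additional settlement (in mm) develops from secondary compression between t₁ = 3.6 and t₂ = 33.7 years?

Secondary compression: S_s = C_α·H/(1+e_p)·log₁₀(t₂/t₁)
S_s = 0.01×7.9/(1+1.08)×log₁₀(33.7/3.6)
    = 0.03798 × 0.9713 = 0.03689 m

S_s ≈ 36.9 mm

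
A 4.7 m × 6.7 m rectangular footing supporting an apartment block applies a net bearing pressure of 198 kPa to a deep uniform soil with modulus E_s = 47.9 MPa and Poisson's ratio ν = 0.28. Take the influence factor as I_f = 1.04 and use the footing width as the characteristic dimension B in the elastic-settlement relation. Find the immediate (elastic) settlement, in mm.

Immediate (elastic) settlement: S_e = q·B·(1−ν²)/E_s · I_f.
E_s = 47.9 MPa = 47900 kPa.
S_e = 198 × 4.7 × (1 − 0.28²) / 47900 × 1.04
    = 198 × 4.7 × 0.9216 / 47900 × 1.04
    = 0.01862 m = 18.62 mm

S_e ≈ 18.6 mm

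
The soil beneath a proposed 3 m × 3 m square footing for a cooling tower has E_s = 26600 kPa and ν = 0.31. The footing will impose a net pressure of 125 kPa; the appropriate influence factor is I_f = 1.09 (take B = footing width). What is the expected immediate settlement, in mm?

Immediate (elastic) settlement: S_e = q·B·(1−ν²)/E_s · I_f.
S_e = 125 × 3 × (1 − 0.31²) / 26600 × 1.09
    = 125 × 3 × 0.9039 / 26600 × 1.09
    = 0.01389 m = 13.89 mm

S_e ≈ 13.9 mm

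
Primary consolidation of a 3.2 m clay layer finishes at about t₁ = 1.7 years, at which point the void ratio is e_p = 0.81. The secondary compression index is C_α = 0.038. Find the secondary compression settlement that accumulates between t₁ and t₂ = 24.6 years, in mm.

Secondary compression: S_s = C_α·H/(1+e_p)·log₁₀(t₂/t₁)
S_s = 0.038×3.2/(1+0.81)×log₁₀(24.6/1.7)
    = 0.06718 × 1.16 = 0.07796 m

S_s ≈ 78 mm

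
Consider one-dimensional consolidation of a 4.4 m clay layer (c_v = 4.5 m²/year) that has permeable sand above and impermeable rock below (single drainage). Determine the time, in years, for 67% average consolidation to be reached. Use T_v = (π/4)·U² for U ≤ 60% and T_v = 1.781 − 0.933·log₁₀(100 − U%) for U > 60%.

Drainage path length: H_d = H = 4.4 m (single drainage).
U > 60%: T_v = 1.781 − 0.933·log₁₀(100 − 67) = 0.36423.
t = T_v·H_d²/c_v = 0.36423×4.4²/4.5 = 1.567 years.

t ≈ 1.57 years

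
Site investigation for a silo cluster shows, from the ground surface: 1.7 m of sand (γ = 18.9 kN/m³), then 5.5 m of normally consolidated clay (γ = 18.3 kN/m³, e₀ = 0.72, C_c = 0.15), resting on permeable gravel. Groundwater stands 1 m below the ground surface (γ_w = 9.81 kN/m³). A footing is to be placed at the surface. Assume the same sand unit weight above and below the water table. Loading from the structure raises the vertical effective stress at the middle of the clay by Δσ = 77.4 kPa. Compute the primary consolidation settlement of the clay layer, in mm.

S_c ≈ 198 mm

Mid-depth of clay below the ground surface: z = 1.7 + 5.5/2 = 4.45 m.
Total vertical stress at mid-clay: σ_v = 18.9×1.7 + 18.3×2.75 = 82.455 kPa.
Pore pressure: u = 9.81×(4.45 − 1) = 33.845 kPa.
Initial effective stress: σ'_0 = σ_v − u = 82.455 − 33.845 = 48.61 kPa.
Final effective stress: σ'_f = σ'_0 + Δσ = 48.61 + 77.4 = 126.01 kPa.
Normally consolidated clay, so the full stress increment lies on the virgin compression line:
S_c = C_c·H/(1+e₀)·log₁₀(σ'_f/σ'_0) = 0.15×5.5/(1+0.72)×log₁₀(126.01/48.61)
    = 0.47965 × 0.41368 = 0.1984 m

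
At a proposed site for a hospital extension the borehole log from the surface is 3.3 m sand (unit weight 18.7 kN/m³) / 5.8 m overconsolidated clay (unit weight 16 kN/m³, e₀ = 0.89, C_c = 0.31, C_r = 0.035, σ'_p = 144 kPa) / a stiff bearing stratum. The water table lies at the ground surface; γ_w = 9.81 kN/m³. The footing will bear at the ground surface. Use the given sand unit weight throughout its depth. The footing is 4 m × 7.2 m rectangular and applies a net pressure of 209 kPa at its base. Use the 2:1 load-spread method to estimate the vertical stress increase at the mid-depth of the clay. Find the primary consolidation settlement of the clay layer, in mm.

S_c ≈ 30.7 mm

Mid-depth of clay below the ground surface: z = 3.3 + 5.8/2 = 6.2 m.
Total vertical stress at mid-clay: σ_v = 18.7×3.3 + 16×2.9 = 108.11 kPa.
Pore pressure: u = 9.81×(6.2 − 0) = 60.822 kPa.
Initial effective stress: σ'_0 = σ_v − u = 108.11 − 60.822 = 47.288 kPa.
Stress increase at mid-clay by the 2:1 spreading method:
Δσ = qBL/((B+z)(L+z)) = 209×4×7.2/((4+6.2)(7.2+6.2)) = 44.039 kPa
Final effective stress: σ'_f = 47.288 + 44.039 = 91.327 kPa.
σ'_f = 91.327 ≤ σ'_p = 144 kPa, so the clay remains overconsolidated and only the recompression index applies:
S_c = C_r·H/(1+e₀)·log₁₀(σ'_f/σ'_0) = 0.035×5.8/1.89×log₁₀(91.327/47.288)
    = 0.10741 × 0.28585 = 0.0307 m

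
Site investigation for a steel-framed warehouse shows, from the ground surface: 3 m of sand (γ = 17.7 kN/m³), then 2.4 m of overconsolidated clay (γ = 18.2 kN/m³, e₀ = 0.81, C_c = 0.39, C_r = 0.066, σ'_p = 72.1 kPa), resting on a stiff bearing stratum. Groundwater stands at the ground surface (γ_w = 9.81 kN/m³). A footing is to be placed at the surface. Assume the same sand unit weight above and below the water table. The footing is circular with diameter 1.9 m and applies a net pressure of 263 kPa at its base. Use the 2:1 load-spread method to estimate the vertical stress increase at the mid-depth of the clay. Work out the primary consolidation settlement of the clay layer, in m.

Mid-depth of clay below the ground surface: z = 3 + 2.4/2 = 4.2 m.
Total vertical stress at mid-clay: σ_v = 17.7×3 + 18.2×1.2 = 74.94 kPa.
Pore pressure: u = 9.81×(4.2 − 0) = 41.202 kPa.
Initial effective stress: σ'_0 = σ_v − u = 74.94 − 41.202 = 33.738 kPa.
Stress increase at mid-clay by the 2:1 spreading method:
Δσ ≈ qD²/(D+z)² = 263×1.9²/(1.9+4.2)² = 25.515 kPa
Final effective stress: σ'_f = 33.738 + 25.515 = 59.253 kPa.
σ'_f = 59.253 ≤ σ'_p = 72.1 kPa, so the clay remains overconsolidated and only the recompression index applies:
S_c = C_r·H/(1+e₀)·log₁₀(σ'_f/σ'_0) = 0.066×2.4/1.81×log₁₀(59.253/33.738)
    = 0.087516 × 0.24459 = 0.02141 m

S_c ≈ 0.0214 m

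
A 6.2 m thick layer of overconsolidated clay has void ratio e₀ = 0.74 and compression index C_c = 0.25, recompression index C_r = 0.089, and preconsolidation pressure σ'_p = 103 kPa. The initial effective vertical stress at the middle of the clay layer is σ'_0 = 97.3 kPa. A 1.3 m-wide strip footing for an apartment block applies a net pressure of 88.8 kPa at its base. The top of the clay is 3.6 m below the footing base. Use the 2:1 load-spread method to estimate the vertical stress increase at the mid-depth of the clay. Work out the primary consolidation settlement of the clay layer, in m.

S_c ≈ 0.0393 m

Mid-depth of clay below the footing base: z = 3.6 + 6.2/2 = 6.7 m.
Stress increase at mid-clay by the 2:1 spreading method:
Δσ = qB/(B+z) = 88.8×1.3/(1.3+6.7) = 14.43 kPa
Final effective stress: σ'_f = 97.3 + 14.43 = 111.73 kPa.
σ'_f = 111.73 > σ'_p = 103 kPa, so the stress path crosses the preconsolidation pressure — recompression up to σ'_p, then virgin compression beyond:
S_c = H/(1+e₀)·[C_r·log₁₀(σ'_p/σ'_0) + C_c·log₁₀(σ'_f/σ'_p)]
    = 6.2/1.74 × [0.089×log₁₀(103/97.3) + 0.25×log₁₀(111.73/103)]
    = 3.5632 × [0.0022005 + 0.0088331] = 0.03931 m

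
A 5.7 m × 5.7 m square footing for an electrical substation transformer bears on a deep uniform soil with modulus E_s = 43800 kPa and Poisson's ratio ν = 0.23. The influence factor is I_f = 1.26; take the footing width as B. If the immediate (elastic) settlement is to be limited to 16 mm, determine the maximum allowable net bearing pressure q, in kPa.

S_e = q·B·(1−ν²)/E_s · I_f  ⇒  q = S_e·E_s / (B·(1−ν²)·I_f).
q = 0.016 × 43800 / (5.7 × 0.9471 × 1.26) = 103 kPa

q ≈ 103 kPa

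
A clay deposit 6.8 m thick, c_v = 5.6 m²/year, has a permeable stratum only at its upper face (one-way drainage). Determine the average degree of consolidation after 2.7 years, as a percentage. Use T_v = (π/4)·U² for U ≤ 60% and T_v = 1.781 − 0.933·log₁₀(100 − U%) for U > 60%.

U ≈ 63.8 %

Drainage path length: H_d = H = 6.8 m (single drainage).
T_v = c_v·t/H_d² = 5.6×2.7/6.8² = 0.32699.
T_v = 0.32699 corresponds to the U > 60% branch:
U = 1 − 10^((1.781 − T_v)/0.933)/100 = 0.6382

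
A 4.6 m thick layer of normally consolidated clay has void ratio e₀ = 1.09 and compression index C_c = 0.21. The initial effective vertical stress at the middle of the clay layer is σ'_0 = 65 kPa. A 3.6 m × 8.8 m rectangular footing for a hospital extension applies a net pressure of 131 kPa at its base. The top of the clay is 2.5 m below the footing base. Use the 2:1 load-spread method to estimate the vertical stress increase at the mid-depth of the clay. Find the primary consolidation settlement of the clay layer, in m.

Mid-depth of clay below the footing base: z = 2.5 + 4.6/2 = 4.8 m.
Stress increase at mid-clay by the 2:1 spreading method:
Δσ = qBL/((B+z)(L+z)) = 131×3.6×8.8/((3.6+4.8)(8.8+4.8)) = 36.328 kPa
Final effective stress: σ'_f = σ'_0 + Δσ = 65 + 36.328 = 101.33 kPa.
Normally consolidated clay, so the full stress increment lies on the virgin compression line:
S_c = C_c·H/(1+e₀)·log₁₀(σ'_f/σ'_0) = 0.21×4.6/(1+1.09)×log₁₀(101.33/65)
    = 0.4622 × 0.19282 = 0.08912 m

S_c ≈ 0.0891 m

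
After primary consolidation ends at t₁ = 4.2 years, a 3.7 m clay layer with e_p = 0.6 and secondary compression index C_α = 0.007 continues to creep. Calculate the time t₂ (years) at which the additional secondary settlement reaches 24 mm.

S_s = C_α·H/(1+e_p)·log₁₀(t₂/t₁) ⇒ log₁₀(t₂/t₁) = S_s·(1+e_p)/(C_α·H).
log₁₀(t₂/t₁) = 0.024 × (1+0.6) / (0.007×3.7) = 1.483
t₂ = t₁ × 10^1.483 = 4.2 × 30.38 = 127.6 years

t₂ ≈ 128 years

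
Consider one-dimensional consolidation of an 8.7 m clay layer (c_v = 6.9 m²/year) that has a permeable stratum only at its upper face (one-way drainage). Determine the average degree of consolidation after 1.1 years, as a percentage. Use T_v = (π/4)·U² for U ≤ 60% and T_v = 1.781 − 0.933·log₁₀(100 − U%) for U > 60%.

U ≈ 35.7 %

Drainage path length: H_d = H = 8.7 m (single drainage).
T_v = c_v·t/H_d² = 6.9×1.1/8.7² = 0.10028.
T_v = 0.10028 corresponds to the U ≤ 60% branch:
U = √(4T_v/π) = 0.3573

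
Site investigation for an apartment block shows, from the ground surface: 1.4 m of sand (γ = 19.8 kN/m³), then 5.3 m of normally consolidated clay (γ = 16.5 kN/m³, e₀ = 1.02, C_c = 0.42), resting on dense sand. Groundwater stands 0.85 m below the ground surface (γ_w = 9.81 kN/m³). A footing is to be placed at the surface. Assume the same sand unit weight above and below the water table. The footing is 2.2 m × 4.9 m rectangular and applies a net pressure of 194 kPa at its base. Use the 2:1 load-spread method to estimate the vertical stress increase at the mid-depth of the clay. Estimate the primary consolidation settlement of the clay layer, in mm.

Mid-depth of clay below the ground surface: z = 1.4 + 5.3/2 = 4.05 m.
Total vertical stress at mid-clay: σ_v = 19.8×1.4 + 16.5×2.65 = 71.445 kPa.
Pore pressure: u = 9.81×(4.05 − 0.85) = 31.392 kPa.
Initial effective stress: σ'_0 = σ_v − u = 71.445 − 31.392 = 40.053 kPa.
Stress increase at mid-clay by the 2:1 spreading method:
Δσ = qBL/((B+z)(L+z)) = 194×2.2×4.9/((2.2+4.05)(4.9+4.05)) = 37.387 kPa
Final effective stress: σ'_f = σ'_0 + Δσ = 40.053 + 37.387 = 77.44 kPa.
Normally consolidated clay, so the full stress increment lies on the virgin compression line:
S_c = C_c·H/(1+e₀)·log₁₀(σ'_f/σ'_0) = 0.42×5.3/(1+1.02)×log₁₀(77.44/40.053)
    = 1.102 × 0.28633 = 0.3155 m

S_c ≈ 316 mm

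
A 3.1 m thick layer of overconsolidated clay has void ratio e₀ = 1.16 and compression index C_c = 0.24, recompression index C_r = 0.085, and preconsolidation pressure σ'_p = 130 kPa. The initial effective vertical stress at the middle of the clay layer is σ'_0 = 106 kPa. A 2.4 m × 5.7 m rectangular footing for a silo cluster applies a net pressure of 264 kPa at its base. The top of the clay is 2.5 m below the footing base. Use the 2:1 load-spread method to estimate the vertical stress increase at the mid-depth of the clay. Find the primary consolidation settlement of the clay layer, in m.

Mid-depth of clay below the footing base: z = 2.5 + 3.1/2 = 4.05 m.
Stress increase at mid-clay by the 2:1 spreading method:
Δσ = qBL/((B+z)(L+z)) = 264×2.4×5.7/((2.4+4.05)(5.7+4.05)) = 57.428 kPa
Final effective stress: σ'_f = 106 + 57.428 = 163.43 kPa.
σ'_f = 163.43 > σ'_p = 130 kPa, so the stress path crosses the preconsolidation pressure — recompression up to σ'_p, then virgin compression beyond:
S_c = H/(1+e₀)·[C_r·log₁₀(σ'_p/σ'_0) + C_c·log₁₀(σ'_f/σ'_p)]
    = 3.1/2.16 × [0.085×log₁₀(130/106) + 0.24×log₁₀(163.43/130)]
    = 1.4352 × [0.0075342 + 0.023853] = 0.04505 m

S_c ≈ 0.045 m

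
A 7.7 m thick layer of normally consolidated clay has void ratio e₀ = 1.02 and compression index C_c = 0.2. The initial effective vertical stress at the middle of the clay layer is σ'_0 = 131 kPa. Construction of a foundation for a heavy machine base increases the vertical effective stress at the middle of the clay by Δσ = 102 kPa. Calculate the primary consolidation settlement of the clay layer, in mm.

Final effective stress: σ'_f = σ'_0 + Δσ = 131 + 102 = 233 kPa.
Normally consolidated clay, so the full stress increment lies on the virgin compression line:
S_c = C_c·H/(1+e₀)·log₁₀(σ'_f/σ'_0) = 0.2×7.7/(1+1.02)×log₁₀(233/131)
    = 0.76238 × 0.25008 = 0.1907 m

S_c ≈ 191 mm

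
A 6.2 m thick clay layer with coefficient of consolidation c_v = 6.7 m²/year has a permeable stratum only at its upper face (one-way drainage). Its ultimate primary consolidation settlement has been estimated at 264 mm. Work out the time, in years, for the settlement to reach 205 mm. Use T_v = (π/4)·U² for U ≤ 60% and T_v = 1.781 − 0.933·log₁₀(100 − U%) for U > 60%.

t ≈ 3 years

Drainage path length: H_d = H = 6.2 m (single drainage).
U = S(t)/S_ult = 205/264 = 0.7765.
U > 60%: T_v = 1.781 − 0.933·log₁₀(100 − 77.652) = 0.52215.
t = T_v·H_d²/c_v = 0.52215×6.2²/6.7 = 2.996 years.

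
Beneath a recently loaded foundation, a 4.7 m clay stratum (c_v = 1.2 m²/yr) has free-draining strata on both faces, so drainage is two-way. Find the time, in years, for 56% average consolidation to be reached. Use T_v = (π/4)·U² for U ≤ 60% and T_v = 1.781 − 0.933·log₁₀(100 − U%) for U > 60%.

Drainage path length: H_d = H/2 = 2.35 m (double drainage).
U ≤ 60%: T_v = (π/4)·U² = (π/4)×0.56² = 0.2463.
t = T_v·H_d²/c_v = 0.2463×2.35²/1.2 = 1.133 years.

t ≈ 1.13 years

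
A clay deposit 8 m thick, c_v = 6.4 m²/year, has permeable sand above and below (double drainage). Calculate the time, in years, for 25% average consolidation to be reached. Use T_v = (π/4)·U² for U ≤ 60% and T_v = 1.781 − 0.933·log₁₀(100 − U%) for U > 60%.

Drainage path length: H_d = H/2 = 4 m (double drainage).
U ≤ 60%: T_v = (π/4)·U² = (π/4)×0.25² = 0.049087.
t = T_v·H_d²/c_v = 0.049087×4²/6.4 = 0.1227 years.

t ≈ 0.123 years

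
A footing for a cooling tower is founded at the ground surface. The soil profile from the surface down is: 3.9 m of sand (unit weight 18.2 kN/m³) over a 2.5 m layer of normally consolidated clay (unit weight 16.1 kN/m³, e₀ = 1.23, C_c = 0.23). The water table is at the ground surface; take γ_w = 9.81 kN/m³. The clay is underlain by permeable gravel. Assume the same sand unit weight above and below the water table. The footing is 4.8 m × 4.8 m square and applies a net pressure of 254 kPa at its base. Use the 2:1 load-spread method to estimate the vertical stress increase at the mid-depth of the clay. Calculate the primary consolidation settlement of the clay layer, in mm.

Mid-depth of clay below the ground surface: z = 3.9 + 2.5/2 = 5.15 m.
Total vertical stress at mid-clay: σ_v = 18.2×3.9 + 16.1×1.25 = 91.105 kPa.
Pore pressure: u = 9.81×(5.15 − 0) = 50.522 kPa.
Initial effective stress: σ'_0 = σ_v − u = 91.105 − 50.522 = 40.583 kPa.
Stress increase at mid-clay by the 2:1 spreading method:
Δσ = qBL/((B+z)(L+z)) = 254×4.8×4.8/((4.8+5.15)(4.8+5.15)) = 59.111 kPa
Final effective stress: σ'_f = σ'_0 + Δσ = 40.583 + 59.111 = 99.694 kPa.
Normally consolidated clay, so the full stress increment lies on the virgin compression line:
S_c = C_c·H/(1+e₀)·log₁₀(σ'_f/σ'_0) = 0.23×2.5/(1+1.23)×log₁₀(99.694/40.583)
    = 0.25785 × 0.39032 = 0.1006 m

S_c ≈ 101 mm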